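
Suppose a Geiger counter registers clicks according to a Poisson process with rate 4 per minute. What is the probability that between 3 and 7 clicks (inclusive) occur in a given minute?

0.7108

With mean μ = 4 per minute,
P(3 ≤ N ≤ 7) = Σ_{j=3}^{7} e^(−4) · 4^j/j! ≈ 0.7108.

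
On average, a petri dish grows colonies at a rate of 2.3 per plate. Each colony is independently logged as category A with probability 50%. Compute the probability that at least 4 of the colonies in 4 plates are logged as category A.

0.6743

Thinning: the colonies that are logged as category A themselves form a Poisson process with rate 0.5 × 2.3 = 1.15 per plate.
Over the interval, μ = 1.15 × 4 = 4.6 (4 plates).
P(N ≥ 4) = 1 − P(N ≤ 3) ≈ 0.6743.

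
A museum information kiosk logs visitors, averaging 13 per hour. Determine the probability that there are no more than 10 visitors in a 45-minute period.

Over the interval, μ = 13 × 0.75 = 9.75 (a 45-minute period = 0.75 hours).
P(N ≤ 10) = Σ_{j=0}^{10} e^(−μ) μ^j/j! ≈ 0.6143.

0.6143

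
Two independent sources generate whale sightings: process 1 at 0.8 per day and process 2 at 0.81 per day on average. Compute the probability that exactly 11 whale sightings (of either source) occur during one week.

0.1190

Independent Poisson processes superpose: combined rate λ = 0.8 + 0.81 = 1.61 per day.
Over the interval, μ = 1.61 × 7 = 11.27 (a week = 7 days).
P(N = 11) = e^(−11.27) · 11.27^11/11! ≈ 0.1190.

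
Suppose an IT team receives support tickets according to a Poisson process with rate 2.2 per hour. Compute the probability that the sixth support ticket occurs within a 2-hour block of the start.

Over the interval, μ = 2.2 × 2 = 4.4 (a 2-hour block = 2 hours).
The sixth arrival falls in the interval iff at least 6 events occur there: P(S_6 ≤ t) = P(N ≥ 6) = 1 − P(N ≤ 5) ≈ 0.2801.

0.2801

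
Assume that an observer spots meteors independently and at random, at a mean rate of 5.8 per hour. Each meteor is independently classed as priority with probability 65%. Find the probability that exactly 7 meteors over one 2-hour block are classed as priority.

Thinning: the meteors that are classed as priority themselves form a Poisson process with rate 0.65 × 5.8 = 3.77 per hour.
Over the interval, μ = 3.77 × 2 = 7.54 (a 2-hour block = 2 hours).
P(N = 7) = e^(−7.54) · 7.54^7/7! ≈ 0.1461.

0.1461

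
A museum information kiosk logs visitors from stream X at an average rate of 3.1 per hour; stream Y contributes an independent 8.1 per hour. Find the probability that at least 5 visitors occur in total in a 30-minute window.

0.6578

Independent Poisson processes superpose: combined rate λ = 3.1 + 8.1 = 11.2 per hour.
Over the interval, μ = 11.2 × 0.5 = 5.6 (a 30-minute window = 0.5 hours).
P(N ≥ 5) = 1 − P(N ≤ 4) ≈ 0.6578.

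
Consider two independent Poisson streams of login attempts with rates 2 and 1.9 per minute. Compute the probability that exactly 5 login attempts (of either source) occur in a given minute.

0.1522

Independent Poisson processes superpose: combined rate λ = 2 + 1.9 = 3.9 per minute.
So μ = 3.9.
P(N = 5) = e^(−3.9) · 3.9^5/5! ≈ 0.1522.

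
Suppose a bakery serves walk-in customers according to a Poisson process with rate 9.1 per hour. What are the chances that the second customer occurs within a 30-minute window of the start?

0.9414

Over the interval, μ = 9.1 × 0.5 = 4.55 (a 30-minute window = 0.5 hours).
The second arrival falls in the interval iff at least 2 events occur there: P(S_2 ≤ t) = P(N ≥ 2) = 1 − P(N ≤ 1) ≈ 0.9414.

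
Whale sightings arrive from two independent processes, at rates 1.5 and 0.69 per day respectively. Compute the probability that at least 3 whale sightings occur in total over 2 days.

Independent Poisson processes superpose: combined rate λ = 1.5 + 0.69 = 2.19 per day.
Over the interval, μ = 2.19 × 2 = 4.38 (2 days).
P(N ≥ 3) = 1 − P(N ≤ 2) ≈ 0.8125.

0.8125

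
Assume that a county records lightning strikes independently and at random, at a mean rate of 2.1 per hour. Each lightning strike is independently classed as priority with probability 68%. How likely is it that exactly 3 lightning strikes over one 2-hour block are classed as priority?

Thinning: the lightning strikes that are classed as priority themselves form a Poisson process with rate 0.68 × 2.1 = 1.428 per hour.
Over the interval, μ = 1.428 × 2 = 2.856 (a 2-hour block = 2 hours).
P(N = 3) = e^(−2.856) · 2.856^3/3! ≈ 0.2232.

0.2232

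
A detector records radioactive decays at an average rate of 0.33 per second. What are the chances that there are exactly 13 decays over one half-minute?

0.0707

Over the interval, μ = 0.33 × 30 = 9.9 (a half-minute = 30 seconds).
P(N = 13) = e^(−μ) μ^13/13! = e^(−9.9) · 9.9^13/6227020800 ≈ 0.0707.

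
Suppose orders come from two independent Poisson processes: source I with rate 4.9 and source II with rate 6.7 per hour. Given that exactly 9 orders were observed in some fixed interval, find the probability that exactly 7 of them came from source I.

Given the total, each event is independently from source I with probability p = λ_I/(λ_I+λ_II) = 4.9/11.6 ≈ 0.4224.
So K ~ Binomial(9, 4.9/11.6): P(K = 7) = C(9,7) · (4.9/11.6)^7 · (6.7/11.6)^2 ≈ 0.0288.

0.0288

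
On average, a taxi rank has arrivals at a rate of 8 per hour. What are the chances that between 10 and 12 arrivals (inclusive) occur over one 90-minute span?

Over the interval, μ = 8 × 1.5 = 12 (a 90-minute span = 1.5 hours).
P(10 ≤ N ≤ 12) = Σ_{j=10}^{12} e^(−12) · 12^j/j! ≈ 0.3336.

0.3336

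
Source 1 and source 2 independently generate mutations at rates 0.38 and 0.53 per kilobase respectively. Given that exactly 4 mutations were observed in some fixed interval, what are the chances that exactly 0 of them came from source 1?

Given the total, each event is independently from source 1 with probability p = λ_1/(λ_1+λ_2) = 0.38/0.91 ≈ 0.4176.
So K ~ Binomial(4, 0.38/0.91): P(K = 0) = C(4,0) · (0.38/0.91)^0 · (0.53/0.91)^4 ≈ 0.1151.

0.1151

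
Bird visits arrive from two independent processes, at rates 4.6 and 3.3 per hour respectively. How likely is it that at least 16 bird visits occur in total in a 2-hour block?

Independent Poisson processes superpose: combined rate λ = 4.6 + 3.3 = 7.9 per hour.
Over the interval, μ = 7.9 × 2 = 15.8 (a 2-hour block = 2 hours).
P(N ≥ 16) = 1 − P(N ≤ 15) ≈ 0.5133.

0.5133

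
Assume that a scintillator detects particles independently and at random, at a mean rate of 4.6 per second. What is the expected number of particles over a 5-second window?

23

E[N] = λt = 4.6 × 5 = 23 (a 5-second window = 5 seconds).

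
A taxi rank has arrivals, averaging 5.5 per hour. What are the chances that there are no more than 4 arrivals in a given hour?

0.3575

With mean μ = 5.5 per hour,
P(N ≤ 4) = Σ_{j=0}^{4} e^(−μ) μ^j/j! ≈ 0.3575.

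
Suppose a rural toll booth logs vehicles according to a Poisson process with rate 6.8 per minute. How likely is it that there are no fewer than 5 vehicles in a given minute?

0.8080

With mean μ = 6.8 per minute,
P(N ≥ 5) = 1 − P(N ≤ 4) = 1 − Σ_{j=0}^{4} e^(−μ) μ^j/j! ≈ 0.8080.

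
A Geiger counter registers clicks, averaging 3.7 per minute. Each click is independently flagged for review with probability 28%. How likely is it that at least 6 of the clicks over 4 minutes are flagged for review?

0.2378

Thinning: the clicks that are flagged for review themselves form a Poisson process with rate 0.28 × 3.7 = 1.036 per minute.
Over the interval, μ = 1.036 × 4 = 4.144 (4 minutes).
P(N ≥ 6) = 1 − P(N ≤ 5) ≈ 0.2378.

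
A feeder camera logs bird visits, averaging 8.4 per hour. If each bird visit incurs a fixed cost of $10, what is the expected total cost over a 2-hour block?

$168

E[N] = 8.4 × 2 = 16.8 (a 2-hour block = 2 hours); E[cost] = 16.8 × $10 = $168.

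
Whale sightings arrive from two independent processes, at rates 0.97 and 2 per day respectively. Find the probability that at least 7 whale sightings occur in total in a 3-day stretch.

0.7849

Independent Poisson processes superpose: combined rate λ = 0.97 + 2 = 2.97 per day.
Over the interval, μ = 2.97 × 3 = 8.91 (a 3-day stretch = 3 days).
P(N ≥ 7) = 1 − P(N ≤ 6) ≈ 0.7849.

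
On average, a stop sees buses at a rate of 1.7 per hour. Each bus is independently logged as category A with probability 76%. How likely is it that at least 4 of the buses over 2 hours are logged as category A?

0.2605

Thinning: the buses that are logged as category A themselves form a Poisson process with rate 0.76 × 1.7 = 1.292 per hour.
Over the interval, μ = 1.292 × 2 = 2.584 (2 hours).
P(N ≥ 4) = 1 − P(N ≤ 3) ≈ 0.2605.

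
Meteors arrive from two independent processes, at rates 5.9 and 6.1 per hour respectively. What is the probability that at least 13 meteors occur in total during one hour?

0.4240

Independent Poisson processes superpose: combined rate λ = 5.9 + 6.1 = 12 per hour.
So μ = 12.
P(N ≥ 13) = 1 − P(N ≤ 12) ≈ 0.4240.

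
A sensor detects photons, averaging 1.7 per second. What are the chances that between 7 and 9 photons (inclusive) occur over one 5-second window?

0.3968

Over the interval, μ = 1.7 × 5 = 8.5 (a 5-second window = 5 seconds).
P(7 ≤ N ≤ 9) = Σ_{j=7}^{9} e^(−8.5) · 8.5^j/j! ≈ 0.3968.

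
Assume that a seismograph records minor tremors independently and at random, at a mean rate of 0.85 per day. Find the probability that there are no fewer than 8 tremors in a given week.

Over the interval, μ = 0.85 × 7 = 5.95 (a week = 7 days).
P(N ≥ 8) = 1 − P(N ≤ 7) = 1 − Σ_{j=0}^{7} e^(−μ) μ^j/j! ≈ 0.2492.

0.2492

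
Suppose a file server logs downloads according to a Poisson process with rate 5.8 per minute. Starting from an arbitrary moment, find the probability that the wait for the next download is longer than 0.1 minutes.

0.5599

The wait for the next event is exponential with rate λ = 5.8 per minute.
P(T > 0.1) = e^(−λt) = e^(−5.8 × 0.1) = e^(−0.58) ≈ 0.5599.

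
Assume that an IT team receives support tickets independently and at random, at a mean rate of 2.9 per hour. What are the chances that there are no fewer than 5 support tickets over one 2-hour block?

0.6873

Over the interval, μ = 2.9 × 2 = 5.8 (a 2-hour block = 2 hours).
P(N ≥ 5) = 1 − P(N ≤ 4) = 1 − Σ_{j=0}^{4} e^(−μ) μ^j/j! ≈ 0.6873.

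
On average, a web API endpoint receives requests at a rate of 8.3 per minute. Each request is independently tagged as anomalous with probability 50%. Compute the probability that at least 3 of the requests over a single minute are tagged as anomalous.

Thinning: the requests that are tagged as anomalous themselves form a Poisson process with rate 0.5 × 8.3 = 4.15 per minute.
So μ = 4.15.
P(N ≥ 3) = 1 − P(N ≤ 2) ≈ 0.7831.

0.7831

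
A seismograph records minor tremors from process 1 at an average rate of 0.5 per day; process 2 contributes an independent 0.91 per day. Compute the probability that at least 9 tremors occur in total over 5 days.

Independent Poisson processes superpose: combined rate λ = 0.5 + 0.91 = 1.41 per day.
Over the interval, μ = 1.41 × 5 = 7.05 (5 days).
P(N ≥ 9) = 1 − P(N ≤ 8) ≈ 0.2775.

0.2775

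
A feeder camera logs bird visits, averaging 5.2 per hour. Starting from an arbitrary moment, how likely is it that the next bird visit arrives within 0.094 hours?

0.3866

Inter-arrival times are exponential with rate λ = 5.2 per hour.
P(T ≤ 0.094) = 1 − e^(−λt) = 1 − e^(−5.2 × 0.094) = 1 − e^(−0.4888) ≈ 0.3866.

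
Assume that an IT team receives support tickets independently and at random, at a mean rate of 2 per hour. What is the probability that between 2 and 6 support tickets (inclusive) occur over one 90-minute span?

Over the interval, μ = 2 × 1.5 = 3 (a 90-minute span = 1.5 hours).
P(2 ≤ N ≤ 6) = Σ_{j=2}^{6} e^(−3) · 3^j/j! ≈ 0.7673.

0.7673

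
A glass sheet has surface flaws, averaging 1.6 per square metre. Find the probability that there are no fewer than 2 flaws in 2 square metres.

0.8288

Over the interval, μ = 1.6 × 2 = 3.2 (2 square metres).
P(N ≥ 2) = 1 − P(N ≤ 1) = 1 − Σ_{j=0}^{1} e^(−μ) μ^j/j! ≈ 0.8288.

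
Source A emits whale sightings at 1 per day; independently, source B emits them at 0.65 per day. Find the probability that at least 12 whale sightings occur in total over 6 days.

0.2919

Independent Poisson processes superpose: combined rate λ = 1 + 0.65 = 1.65 per day.
Over the interval, μ = 1.65 × 6 = 9.9 (6 days).
P(N ≥ 12) = 1 − P(N ≤ 11) ≈ 0.2919.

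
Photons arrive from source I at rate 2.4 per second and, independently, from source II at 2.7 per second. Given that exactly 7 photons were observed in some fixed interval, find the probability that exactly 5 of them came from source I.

0.1358

Given the total, each event is independently from source I with probability p = λ_I/(λ_I+λ_II) = 2.4/5.1 ≈ 0.4706.
So K ~ Binomial(7, 2.4/5.1): P(K = 5) = C(7,5) · (2.4/5.1)^5 · (2.7/5.1)^2 ≈ 0.1358.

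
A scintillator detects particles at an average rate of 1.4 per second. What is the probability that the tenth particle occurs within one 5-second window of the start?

Over the interval, μ = 1.4 × 5 = 7 (a 5-second window = 5 seconds).
The tenth arrival falls in the interval iff at least 10 events occur there: P(S_10 ≤ t) = P(N ≥ 10) = 1 − P(N ≤ 9) ≈ 0.1695.

0.1695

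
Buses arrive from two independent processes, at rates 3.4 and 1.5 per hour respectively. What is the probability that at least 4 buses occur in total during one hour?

Independent Poisson processes superpose: combined rate λ = 3.4 + 1.5 = 4.9 per hour.
So μ = 4.9.
P(N ≥ 4) = 1 − P(N ≤ 3) ≈ 0.7207.

0.7207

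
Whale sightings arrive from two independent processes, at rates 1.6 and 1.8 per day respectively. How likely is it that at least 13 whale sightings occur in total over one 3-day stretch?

Independent Poisson processes superpose: combined rate λ = 1.6 + 1.8 = 3.4 per day.
Over the interval, μ = 3.4 × 3 = 10.2 (a 3-day stretch = 3 days).
P(N ≥ 13) = 1 − P(N ≤ 12) ≈ 0.2278.

0.2278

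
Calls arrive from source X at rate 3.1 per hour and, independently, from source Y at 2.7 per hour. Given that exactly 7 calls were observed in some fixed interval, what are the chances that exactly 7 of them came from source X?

0.0125

Given the total, each event is independently from source X with probability p = λ_X/(λ_X+λ_Y) = 3.1/5.8 ≈ 0.5345.
So K ~ Binomial(7, 3.1/5.8): P(K = 7) = C(7,7) · (3.1/5.8)^7 · (2.7/5.8)^0 ≈ 0.0125.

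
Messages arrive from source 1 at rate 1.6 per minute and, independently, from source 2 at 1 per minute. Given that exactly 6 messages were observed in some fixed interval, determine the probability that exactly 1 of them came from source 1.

Given the total, each event is independently from source 1 with probability p = λ_1/(λ_1+λ_2) = 1.6/2.6 ≈ 0.6154.
So K ~ Binomial(6, 1.6/2.6): P(K = 1) = C(6,1) · (1.6/2.6)^1 · (1/2.6)^5 ≈ 0.0311.

0.0311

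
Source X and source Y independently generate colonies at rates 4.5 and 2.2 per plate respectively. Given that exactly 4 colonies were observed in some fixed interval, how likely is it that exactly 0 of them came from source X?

0.0116

Given the total, each event is independently from source X with probability p = λ_X/(λ_X+λ_Y) = 4.5/6.7 ≈ 0.6716.
So K ~ Binomial(4, 4.5/6.7): P(K = 0) = C(4,0) · (4.5/6.7)^0 · (2.2/6.7)^4 ≈ 0.0116.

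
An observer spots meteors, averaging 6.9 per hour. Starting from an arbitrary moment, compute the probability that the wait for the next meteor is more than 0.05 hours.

0.7082

The wait for the next event is exponential with rate λ = 6.9 per hour.
P(T > 0.05) = e^(−λt) = e^(−6.9 × 0.05) = e^(−0.345) ≈ 0.7082.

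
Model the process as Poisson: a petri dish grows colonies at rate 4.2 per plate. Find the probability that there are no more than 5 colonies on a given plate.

0.7531

With mean μ = 4.2 per plate,
P(N ≤ 5) = Σ_{j=0}^{5} e^(−μ) μ^j/j! ≈ 0.7531.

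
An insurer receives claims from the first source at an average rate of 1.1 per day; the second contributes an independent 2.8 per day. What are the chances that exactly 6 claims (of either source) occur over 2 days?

0.1282

Independent Poisson processes superpose: combined rate λ = 1.1 + 2.8 = 3.9 per day.
Over the interval, μ = 3.9 × 2 = 7.8 (2 days).
P(N = 6) = e^(−7.8) · 7.8^6/6! ≈ 0.1282.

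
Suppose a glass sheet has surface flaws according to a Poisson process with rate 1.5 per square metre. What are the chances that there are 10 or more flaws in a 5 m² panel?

Over the interval, μ = 1.5 × 5 = 7.5 (a 5 m² panel = 5 square metres).
P(N ≥ 10) = 1 − P(N ≤ 9) = 1 − Σ_{j=0}^{9} e^(−μ) μ^j/j! ≈ 0.2236.

0.2236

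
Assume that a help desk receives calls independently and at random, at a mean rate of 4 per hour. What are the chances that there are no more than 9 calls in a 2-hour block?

Over the interval, μ = 4 × 2 = 8 (a 2-hour block = 2 hours).
P(N ≤ 9) = Σ_{j=0}^{9} e^(−μ) μ^j/j! ≈ 0.7166.

0.7166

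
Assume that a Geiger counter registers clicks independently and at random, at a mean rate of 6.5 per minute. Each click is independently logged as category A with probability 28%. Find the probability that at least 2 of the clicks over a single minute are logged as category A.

0.5431

Thinning: the clicks that are logged as category A themselves form a Poisson process with rate 0.28 × 6.5 = 1.82 per minute.
So μ = 1.82.
P(N ≥ 2) = 1 − P(N ≤ 1) ≈ 0.5431.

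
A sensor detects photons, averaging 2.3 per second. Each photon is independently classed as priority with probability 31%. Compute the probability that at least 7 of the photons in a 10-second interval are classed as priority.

Thinning: the photons that are classed as priority themselves form a Poisson process with rate 0.31 × 2.3 = 0.713 per second.
Over the interval, μ = 0.713 × 10 = 7.13 (a 10-second interval = 10 seconds).
P(N ≥ 7) = 1 − P(N ≤ 6) ≈ 0.5695.

0.5695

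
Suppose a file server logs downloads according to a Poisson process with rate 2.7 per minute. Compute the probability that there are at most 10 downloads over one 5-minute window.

Over the interval, μ = 2.7 × 5 = 13.5 (a 5-minute window = 5 minutes).
P(N ≤ 10) = Σ_{j=0}^{10} e^(−μ) μ^j/j! ≈ 0.2112.

0.2112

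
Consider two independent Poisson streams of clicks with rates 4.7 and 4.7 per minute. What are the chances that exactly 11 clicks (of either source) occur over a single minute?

0.1049

Independent Poisson processes superpose: combined rate λ = 4.7 + 4.7 = 9.4 per minute.
So μ = 9.4.
P(N = 11) = e^(−9.4) · 9.4^11/11! ≈ 0.1049.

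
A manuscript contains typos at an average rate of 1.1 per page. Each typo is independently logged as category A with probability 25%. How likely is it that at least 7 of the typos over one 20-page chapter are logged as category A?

Thinning: the typos that are logged as category A themselves form a Poisson process with rate 0.25 × 1.1 = 0.275 per page.
Over the interval, μ = 0.275 × 20 = 5.5 (a 20-page chapter = 20 pages).
P(N ≥ 7) = 1 − P(N ≤ 6) ≈ 0.3140.

0.3140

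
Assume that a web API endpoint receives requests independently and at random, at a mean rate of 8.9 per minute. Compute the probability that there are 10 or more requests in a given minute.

With mean μ = 8.9 per minute,
P(N ≥ 10) = 1 − P(N ≤ 9) = 1 − Σ_{j=0}^{9} e^(−μ) μ^j/j! ≈ 0.3994.

0.3994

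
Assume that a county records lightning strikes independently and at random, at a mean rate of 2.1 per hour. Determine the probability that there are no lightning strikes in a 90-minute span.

0.0429

Over the interval, μ = 2.1 × 1.5 = 3.15 (a 90-minute span = 1.5 hours).
P(N = 0) = e^(−μ) μ^0/0! = e^(−3.15) · 3.15^0/1 ≈ 0.0429.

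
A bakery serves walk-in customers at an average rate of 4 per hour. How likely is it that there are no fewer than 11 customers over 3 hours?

0.6528

Over the interval, μ = 4 × 3 = 12 (3 hours).
P(N ≥ 11) = 1 − P(N ≤ 10) = 1 − Σ_{j=0}^{10} e^(−μ) μ^j/j! ≈ 0.6528.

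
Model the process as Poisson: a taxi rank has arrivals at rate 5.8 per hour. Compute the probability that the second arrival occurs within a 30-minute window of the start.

Over the interval, μ = 5.8 × 0.5 = 2.9 (a 30-minute window = 0.5 hours).
The second arrival falls in the interval iff at least 2 events occur there: P(S_2 ≤ t) = P(N ≥ 2) = 1 − P(N ≤ 1) ≈ 0.7854.

0.7854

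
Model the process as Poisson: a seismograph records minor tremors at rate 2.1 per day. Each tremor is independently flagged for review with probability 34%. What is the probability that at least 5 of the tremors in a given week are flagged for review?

Thinning: the tremors that are flagged for review themselves form a Poisson process with rate 0.34 × 2.1 = 0.714 per day.
Over the interval, μ = 0.714 × 7 = 4.998 (a week = 7 days).
P(N ≥ 5) = 1 − P(N ≤ 4) ≈ 0.5592.

0.5592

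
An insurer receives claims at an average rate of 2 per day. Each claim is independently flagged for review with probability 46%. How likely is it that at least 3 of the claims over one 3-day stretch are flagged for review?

0.5210

Thinning: the claims that are flagged for review themselves form a Poisson process with rate 0.46 × 2 = 0.92 per day.
Over the interval, μ = 0.92 × 3 = 2.76 (a 3-day stretch = 3 days).
P(N ≥ 3) = 1 − P(N ≤ 2) ≈ 0.5210.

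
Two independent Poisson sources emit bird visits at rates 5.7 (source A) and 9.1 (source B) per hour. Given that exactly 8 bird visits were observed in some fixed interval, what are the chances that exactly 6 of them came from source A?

Given the total, each event is independently from source A with probability p = λ_A/(λ_A+λ_B) = 5.7/14.8 ≈ 0.3851.
So K ~ Binomial(8, 5.7/14.8): P(K = 6) = C(8,6) · (5.7/14.8)^6 · (9.1/14.8)^2 ≈ 0.0345.

0.0345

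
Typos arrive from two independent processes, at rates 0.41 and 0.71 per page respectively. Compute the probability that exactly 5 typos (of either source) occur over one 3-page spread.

0.1240

Independent Poisson processes superpose: combined rate λ = 0.41 + 0.71 = 1.12 per page.
Over the interval, μ = 1.12 × 3 = 3.36 (a 3-page spread = 3 pages).
P(N = 5) = e^(−3.36) · 3.36^5/5! ≈ 0.1240.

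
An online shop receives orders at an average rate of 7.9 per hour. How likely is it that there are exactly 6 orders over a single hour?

With mean μ = 7.9 per hour,
P(N = 6) = e^(−μ) μ^6/6! = e^(−7.9) · 7.9^6/720 ≈ 0.1252.

0.1252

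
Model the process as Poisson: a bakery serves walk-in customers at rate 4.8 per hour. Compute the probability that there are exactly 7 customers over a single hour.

With mean μ = 4.8 per hour,
P(N = 7) = e^(−μ) μ^7/7! = e^(−4.8) · 4.8^7/5040 ≈ 0.0959.

0.0959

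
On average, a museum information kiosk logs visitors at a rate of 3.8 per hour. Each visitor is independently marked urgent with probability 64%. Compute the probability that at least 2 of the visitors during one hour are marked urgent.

Thinning: the visitors that are marked urgent themselves form a Poisson process with rate 0.64 × 3.8 = 2.432 per hour.
So μ = 2.432.
P(N ≥ 2) = 1 − P(N ≤ 1) ≈ 0.6985.

0.6985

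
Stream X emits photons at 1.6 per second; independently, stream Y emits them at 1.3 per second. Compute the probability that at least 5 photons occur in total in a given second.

0.1682

Independent Poisson processes superpose: combined rate λ = 1.6 + 1.3 = 2.9 per second.
So μ = 2.9.
P(N ≥ 5) = 1 − P(N ≤ 4) ≈ 0.1682.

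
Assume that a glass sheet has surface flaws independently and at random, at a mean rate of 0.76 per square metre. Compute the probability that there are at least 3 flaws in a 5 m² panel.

0.7311

Over the interval, μ = 0.76 × 5 = 3.8 (a 5 m² panel = 5 square metres).
P(N ≥ 3) = 1 − P(N ≤ 2) = 1 − Σ_{j=0}^{2} e^(−μ) μ^j/j! ≈ 0.7311.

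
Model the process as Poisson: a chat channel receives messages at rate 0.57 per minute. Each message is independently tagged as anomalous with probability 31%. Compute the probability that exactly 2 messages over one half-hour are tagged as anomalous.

0.0701

Thinning: the messages that are tagged as anomalous themselves form a Poisson process with rate 0.31 × 0.57 = 0.1767 per minute.
Over the interval, μ = 0.1767 × 30 = 5.301 (a half-hour = 30 minutes).
P(N = 2) = e^(−5.301) · 5.301^2/2! ≈ 0.0701.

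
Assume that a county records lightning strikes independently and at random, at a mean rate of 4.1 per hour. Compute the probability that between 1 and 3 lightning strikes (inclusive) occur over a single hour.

0.3976

With mean μ = 4.1 per hour,
P(1 ≤ N ≤ 3) = Σ_{j=1}^{3} e^(−4.1) · 4.1^j/j! ≈ 0.3976.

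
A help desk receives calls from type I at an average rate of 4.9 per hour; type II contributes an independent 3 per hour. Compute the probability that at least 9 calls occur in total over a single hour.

Independent Poisson processes superpose: combined rate λ = 4.9 + 3 = 7.9 per hour.
So μ = 7.9.
P(N ≥ 9) = 1 − P(N ≤ 8) ≈ 0.3935.

0.3935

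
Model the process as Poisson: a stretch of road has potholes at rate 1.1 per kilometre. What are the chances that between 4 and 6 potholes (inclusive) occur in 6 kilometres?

Over the interval, μ = 1.1 × 6 = 6.6 (6 kilometres).
P(4 ≤ N ≤ 6) = Σ_{j=4}^{6} e^(−6.6) · 6.6^j/j! ≈ 0.4057.

0.4057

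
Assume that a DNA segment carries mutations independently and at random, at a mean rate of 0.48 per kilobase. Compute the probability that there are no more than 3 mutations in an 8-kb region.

0.4653

Over the interval, μ = 0.48 × 8 = 3.84 (an 8-kb region = 8 kilobases).
P(N ≤ 3) = Σ_{j=0}^{3} e^(−μ) μ^j/j! ≈ 0.4653.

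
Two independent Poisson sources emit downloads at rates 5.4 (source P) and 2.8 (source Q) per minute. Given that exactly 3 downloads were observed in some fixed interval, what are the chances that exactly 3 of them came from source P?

Given the total, each event is independently from source P with probability p = λ_P/(λ_P+λ_Q) = 5.4/8.2 ≈ 0.6585.
So K ~ Binomial(3, 5.4/8.2): P(K = 3) = C(3,3) · (5.4/8.2)^3 · (2.8/8.2)^0 ≈ 0.2856.

0.2856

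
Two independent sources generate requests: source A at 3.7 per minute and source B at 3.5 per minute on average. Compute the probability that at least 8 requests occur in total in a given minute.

0.4311

Independent Poisson processes superpose: combined rate λ = 3.7 + 3.5 = 7.2 per minute.
So μ = 7.2.
P(N ≥ 8) = 1 − P(N ≤ 7) ≈ 0.4311.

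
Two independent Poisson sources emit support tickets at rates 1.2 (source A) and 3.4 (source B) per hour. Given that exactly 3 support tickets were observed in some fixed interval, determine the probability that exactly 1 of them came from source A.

Given the total, each event is independently from source A with probability p = λ_A/(λ_A+λ_B) = 1.2/4.6 ≈ 0.2609.
So K ~ Binomial(3, 1.2/4.6): P(K = 1) = C(3,1) · (1.2/4.6)^1 · (3.4/4.6)^2 ≈ 0.4275.

0.4275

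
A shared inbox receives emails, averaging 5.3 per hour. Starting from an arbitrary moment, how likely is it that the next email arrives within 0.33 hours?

0.8261

Inter-arrival times are exponential with rate λ = 5.3 per hour.
P(T ≤ 0.33) = 1 − e^(−λt) = 1 − e^(−5.3 × 0.33) = 1 − e^(−1.749) ≈ 0.8261.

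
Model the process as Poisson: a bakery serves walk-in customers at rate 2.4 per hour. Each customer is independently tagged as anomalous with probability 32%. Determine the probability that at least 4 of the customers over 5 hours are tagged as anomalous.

0.5347

Thinning: the customers that are tagged as anomalous themselves form a Poisson process with rate 0.32 × 2.4 = 0.768 per hour.
Over the interval, μ = 0.768 × 5 = 3.84 (5 hours).
P(N ≥ 4) = 1 − P(N ≤ 3) ≈ 0.5347.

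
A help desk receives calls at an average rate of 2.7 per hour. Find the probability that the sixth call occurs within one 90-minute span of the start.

Over the interval, μ = 2.7 × 1.5 = 4.05 (a 90-minute span = 1.5 hours).
The sixth arrival falls in the interval iff at least 6 events occur there: P(S_6 ≤ t) = P(N ≥ 6) = 1 − P(N ≤ 5) ≈ 0.2227.

0.2227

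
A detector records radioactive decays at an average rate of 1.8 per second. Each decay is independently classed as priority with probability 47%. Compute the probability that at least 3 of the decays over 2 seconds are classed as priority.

0.2407

Thinning: the decays that are classed as priority themselves form a Poisson process with rate 0.47 × 1.8 = 0.846 per second.
Over the interval, μ = 0.846 × 2 = 1.692 (2 seconds).
P(N ≥ 3) = 1 − P(N ≤ 2) ≈ 0.2407.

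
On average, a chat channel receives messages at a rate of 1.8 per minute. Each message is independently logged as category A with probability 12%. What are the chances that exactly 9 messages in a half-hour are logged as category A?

0.0851

Thinning: the messages that are logged as category A themselves form a Poisson process with rate 0.12 × 1.8 = 0.216 per minute.
Over the interval, μ = 0.216 × 30 = 6.48 (a half-hour = 30 minutes).
P(N = 9) = e^(−6.48) · 6.48^9/9! ≈ 0.0851.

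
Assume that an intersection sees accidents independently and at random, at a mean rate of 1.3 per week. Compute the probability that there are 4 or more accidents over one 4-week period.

Over the interval, μ = 1.3 × 4 = 5.2 (a 4-week period = 4 weeks).
P(N ≥ 4) = 1 − P(N ≤ 3) = 1 − Σ_{j=0}^{3} e^(−μ) μ^j/j! ≈ 0.7619.

0.7619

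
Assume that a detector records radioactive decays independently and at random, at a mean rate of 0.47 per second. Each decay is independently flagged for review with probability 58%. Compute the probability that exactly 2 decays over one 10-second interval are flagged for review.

0.2433

Thinning: the decays that are flagged for review themselves form a Poisson process with rate 0.58 × 0.47 = 0.2726 per second.
Over the interval, μ = 0.2726 × 10 = 2.726 (a 10-second interval = 10 seconds).
P(N = 2) = e^(−2.726) · 2.726^2/2! ≈ 0.2433.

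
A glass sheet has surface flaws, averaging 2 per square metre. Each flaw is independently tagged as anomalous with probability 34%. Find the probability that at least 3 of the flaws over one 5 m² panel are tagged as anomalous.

0.6603

Thinning: the flaws that are tagged as anomalous themselves form a Poisson process with rate 0.34 × 2 = 0.68 per square metre.
Over the interval, μ = 0.68 × 5 = 3.4 (a 5 m² panel = 5 square metres).
P(N ≥ 3) = 1 − P(N ≤ 2) ≈ 0.6603.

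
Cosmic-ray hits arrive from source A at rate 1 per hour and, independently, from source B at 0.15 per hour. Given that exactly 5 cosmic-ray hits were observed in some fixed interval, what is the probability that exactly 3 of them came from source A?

Given the total, each event is independently from source A with probability p = λ_A/(λ_A+λ_B) = 1/1.15 ≈ 0.8696.
So K ~ Binomial(5, 1/1.15): P(K = 3) = C(5,3) · (1/1.15)^3 · (0.15/1.15)^2 ≈ 0.1119.

0.1119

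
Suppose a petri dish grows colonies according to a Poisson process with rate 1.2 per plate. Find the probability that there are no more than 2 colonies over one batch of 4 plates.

Over the interval, μ = 1.2 × 4 = 4.8 (a batch of 4 plates = 4 plates).
P(N ≤ 2) = Σ_{j=0}^{2} e^(−μ) μ^j/j! ≈ 0.1425.

0.1425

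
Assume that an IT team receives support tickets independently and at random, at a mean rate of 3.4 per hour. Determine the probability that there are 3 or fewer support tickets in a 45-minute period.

Over the interval, μ = 3.4 × 0.75 = 2.55 (a 45-minute period = 0.75 hours).
P(N ≤ 3) = Σ_{j=0}^{3} e^(−μ) μ^j/j! ≈ 0.7468.

0.7468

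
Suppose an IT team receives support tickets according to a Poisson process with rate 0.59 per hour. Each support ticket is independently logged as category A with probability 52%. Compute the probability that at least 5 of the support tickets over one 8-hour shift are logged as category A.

0.1028

Thinning: the support tickets that are logged as category A themselves form a Poisson process with rate 0.52 × 0.59 = 0.3068 per hour.
Over the interval, μ = 0.3068 × 8 = 2.4544 (an 8-hour shift = 8 hours).
P(N ≥ 5) = 1 − P(N ≤ 4) ≈ 0.1028.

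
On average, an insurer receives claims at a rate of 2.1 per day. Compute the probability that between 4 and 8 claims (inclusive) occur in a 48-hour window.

0.5767

Over the interval, μ = 2.1 × 2 = 4.2 (a 48-hour window = 2 days).
P(4 ≤ N ≤ 8) = Σ_{j=4}^{8} e^(−4.2) · 4.2^j/j! ≈ 0.5767.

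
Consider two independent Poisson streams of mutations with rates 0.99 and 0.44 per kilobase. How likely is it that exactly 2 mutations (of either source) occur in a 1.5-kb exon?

0.2693

Independent Poisson processes superpose: combined rate λ = 0.99 + 0.44 = 1.43 per kilobase.
Over the interval, μ = 1.43 × 1.5 = 2.145 (a 1.5-kb exon = 1.5 kilobases).
P(N = 2) = e^(−2.145) · 2.145^2/2! ≈ 0.2693.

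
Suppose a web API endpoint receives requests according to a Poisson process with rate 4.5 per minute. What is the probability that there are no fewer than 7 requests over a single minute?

0.1689

With mean μ = 4.5 per minute,
P(N ≥ 7) = 1 − P(N ≤ 6) = 1 − Σ_{j=0}^{6} e^(−μ) μ^j/j! ≈ 0.1689.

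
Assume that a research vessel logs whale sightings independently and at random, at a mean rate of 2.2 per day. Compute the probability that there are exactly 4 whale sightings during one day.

With mean μ = 2.2 per day,
P(N = 4) = e^(−μ) μ^4/4! = e^(−2.2) · 2.2^4/24 ≈ 0.1082.

0.1082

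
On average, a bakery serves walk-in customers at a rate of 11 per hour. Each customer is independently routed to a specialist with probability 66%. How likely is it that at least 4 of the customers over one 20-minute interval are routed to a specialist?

Thinning: the customers that are routed to a specialist themselves form a Poisson process with rate 0.66 × 11 = 7.26 per hour.
Over the interval, μ = 7.26 × 1/3 = 2.42 (a 20-minute interval = 1/3 hours).
P(N ≥ 4) = 1 − P(N ≤ 3) ≈ 0.2255.

0.2255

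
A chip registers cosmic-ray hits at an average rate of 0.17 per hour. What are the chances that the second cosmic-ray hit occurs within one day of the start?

Over the interval, μ = 0.17 × 24 = 4.08 (a day = 24 hours).
The second arrival falls in the interval iff at least 2 events occur there: P(S_2 ≤ t) = P(N ≥ 2) = 1 − P(N ≤ 1) ≈ 0.9141.

0.9141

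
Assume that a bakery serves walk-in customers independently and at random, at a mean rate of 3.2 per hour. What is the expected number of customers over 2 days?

153.6

E[N] = λt = 3.2 × 48 = 153.6 (2 days = 48 hours).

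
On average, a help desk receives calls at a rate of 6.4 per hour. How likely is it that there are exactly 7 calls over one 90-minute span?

Over the interval, μ = 6.4 × 1.5 = 9.6 (a 90-minute span = 1.5 hours).
P(N = 7) = e^(−μ) μ^7/7! = e^(−9.6) · 9.6^7/5040 ≈ 0.1010.

0.1010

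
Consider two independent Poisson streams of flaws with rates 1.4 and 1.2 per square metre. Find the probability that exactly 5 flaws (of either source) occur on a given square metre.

Independent Poisson processes superpose: combined rate λ = 1.4 + 1.2 = 2.6 per square metre.
So μ = 2.6.
P(N = 5) = e^(−2.6) · 2.6^5/5! ≈ 0.0735.

0.0735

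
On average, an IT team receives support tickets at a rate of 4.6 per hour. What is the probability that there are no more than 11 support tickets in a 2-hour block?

Over the interval, μ = 4.6 × 2 = 9.2 (a 2-hour block = 2 hours).
P(N ≤ 11) = Σ_{j=0}^{11} e^(−μ) μ^j/j! ≈ 0.7832.

0.7832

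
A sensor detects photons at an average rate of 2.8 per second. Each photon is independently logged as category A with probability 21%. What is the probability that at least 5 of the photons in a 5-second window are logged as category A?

0.1748

Thinning: the photons that are logged as category A themselves form a Poisson process with rate 0.21 × 2.8 = 0.588 per second.
Over the interval, μ = 0.588 × 5 = 2.94 (a 5-second window = 5 seconds).
P(N ≥ 5) = 1 − P(N ≤ 4) ≈ 0.1748.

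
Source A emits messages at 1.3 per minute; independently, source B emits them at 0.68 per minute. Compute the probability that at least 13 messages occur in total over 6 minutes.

0.4103

Independent Poisson processes superpose: combined rate λ = 1.3 + 0.68 = 1.98 per minute.
Over the interval, μ = 1.98 × 6 = 11.88 (6 minutes).
P(N ≥ 13) = 1 − P(N ≤ 12) ≈ 0.4103.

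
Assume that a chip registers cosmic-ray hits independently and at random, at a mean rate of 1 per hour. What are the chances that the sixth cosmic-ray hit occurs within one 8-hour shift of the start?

Over the interval, μ = 1 × 8 = 8 (an 8-hour shift = 8 hours).
The sixth arrival falls in the interval iff at least 6 events occur there: P(S_6 ≤ t) = P(N ≥ 6) = 1 − P(N ≤ 5) ≈ 0.8088.

0.8088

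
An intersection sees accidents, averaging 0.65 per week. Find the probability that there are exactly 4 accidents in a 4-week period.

0.1414

Over the interval, μ = 0.65 × 4 = 2.6 (a 4-week period = 4 weeks).
P(N = 4) = e^(−μ) μ^4/4! = e^(−2.6) · 2.6^4/24 ≈ 0.1414.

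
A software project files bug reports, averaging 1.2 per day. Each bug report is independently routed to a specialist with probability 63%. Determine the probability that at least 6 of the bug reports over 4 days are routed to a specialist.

Thinning: the bug reports that are routed to a specialist themselves form a Poisson process with rate 0.63 × 1.2 = 0.756 per day.
Over the interval, μ = 0.756 × 4 = 3.024 (4 days).
P(N ≥ 6) = 1 − P(N ≤ 5) ≈ 0.0864.

0.0864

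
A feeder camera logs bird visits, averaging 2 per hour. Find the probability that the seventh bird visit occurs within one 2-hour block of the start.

Over the interval, μ = 2 × 2 = 4 (a 2-hour block = 2 hours).
The seventh arrival falls in the interval iff at least 7 events occur there: P(S_7 ≤ t) = P(N ≥ 7) = 1 − P(N ≤ 6) ≈ 0.1107.

0.1107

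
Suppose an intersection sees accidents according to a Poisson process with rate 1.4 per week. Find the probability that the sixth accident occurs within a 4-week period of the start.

Over the interval, μ = 1.4 × 4 = 5.6 (a 4-week period = 4 weeks).
The sixth arrival falls in the interval iff at least 6 events occur there: P(S_6 ≤ t) = P(N ≥ 6) = 1 − P(N ≤ 5) ≈ 0.4881.

0.4881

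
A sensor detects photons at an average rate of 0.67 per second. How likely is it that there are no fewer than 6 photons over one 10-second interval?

Over the interval, μ = 0.67 × 10 = 6.7 (a 10-second interval = 10 seconds).
P(N ≥ 6) = 1 − P(N ≤ 5) = 1 − Σ_{j=0}^{5} e^(−μ) μ^j/j! ≈ 0.6594.

0.6594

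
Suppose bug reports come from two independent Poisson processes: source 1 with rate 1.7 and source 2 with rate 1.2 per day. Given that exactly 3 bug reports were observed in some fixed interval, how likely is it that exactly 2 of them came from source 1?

0.4266

Given the total, each event is independently from source 1 with probability p = λ_1/(λ_1+λ_2) = 1.7/2.9 ≈ 0.5862.
So K ~ Binomial(3, 1.7/2.9): P(K = 2) = C(3,2) · (1.7/2.9)^2 · (1.2/2.9)^1 ≈ 0.4266.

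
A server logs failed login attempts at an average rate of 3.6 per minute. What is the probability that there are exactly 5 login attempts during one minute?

With mean μ = 3.6 per minute,
P(N = 5) = e^(−μ) μ^5/5! = e^(−3.6) · 3.6^5/120 ≈ 0.1377.

0.1377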